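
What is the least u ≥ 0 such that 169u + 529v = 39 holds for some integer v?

Reduce mod 529: 169u ≡ 39 (mod 529). With g = gcd(169, 529) = 1 dividing 39, divide through: 169u ≡ 39 (mod 529).
Since gcd(169, 529) = 1, u ≡ 39·(169)⁻¹ ≡ 163 (mod 529). Smallest non-negative: 163.

163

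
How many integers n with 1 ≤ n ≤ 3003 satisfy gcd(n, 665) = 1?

1950

665 = 5·7·19. Inclusion–exclusion on these primes:
3003 − ⌊3003/5⌋ − ⌊3003/7⌋ − ⌊3003/19⌋ + ⌊3003/35⌋ + ⌊3003/95⌋ + ⌊3003/133⌋ − ⌊3003/665⌋ = 1950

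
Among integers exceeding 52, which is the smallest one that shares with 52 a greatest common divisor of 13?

gcd(m, 52) = 13 forces 13 | m; write m = 13s. Then gcd(13s, 13·4) = 13·gcd(s, 4), so need gcd(s, 4) = 1.
13s > 52 gives s ≥ 5. The least s ≥ 5 coprime to 4 is 5, so m = 13·5 = 65.

65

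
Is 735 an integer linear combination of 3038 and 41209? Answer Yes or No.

Yes

By Bézout, 3038p + 41209q = 735 has integer solutions iff gcd(3038, 41209) | 735.
Euclid: 41209 = 13·3038 + 1715; 3038 = 1·1715 + 1323; 1715 = 1·1323 + 392; 1323 = 3·392 + 147; 392 = 2·147 + 98; 147 = 1·98 + 49; 98 = 2·49 + 0. gcd = 49; 735 mod 49 = 0. Yes.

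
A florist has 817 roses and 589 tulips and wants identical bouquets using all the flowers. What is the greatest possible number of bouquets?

817 = 19 · 43
589 = 19 · 31
Common: 19 = 19

19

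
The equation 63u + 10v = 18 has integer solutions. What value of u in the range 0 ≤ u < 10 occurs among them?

gcd(63, 10) = 1 (Euclid: 63 = 6·10 + 3; 10 = 3·3 + 1; 3 = 3·1 + 0), and 1 | 18.
Extended Euclid: 63·(-3) + 10·(19) = 1. Scale by 18: u₀ = -54.
General solution u = u₀ + 10t; reducing mod 10 gives u = 6 (and v = -36).

6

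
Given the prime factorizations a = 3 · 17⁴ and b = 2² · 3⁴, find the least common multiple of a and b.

max exponent per prime: 2² · 3⁴ · 17⁴ = 27060804

27060804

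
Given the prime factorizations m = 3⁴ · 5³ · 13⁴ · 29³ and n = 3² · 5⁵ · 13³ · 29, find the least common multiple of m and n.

max exponent per prime: 3⁴ · 5⁵ · 13⁴ · 29³ = 176320351715625

176320351715625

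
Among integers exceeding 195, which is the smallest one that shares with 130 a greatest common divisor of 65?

Multiples of 65 above 195: 65·4, 65·5, … . Need the cofactor coprime to 130/65 = 2.
Checking s = 4, 5, … the first with gcd(s, 2) = 1 is s = 5, giving 325.

325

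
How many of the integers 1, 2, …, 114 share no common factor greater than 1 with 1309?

Prime factors of 1309: 7, 11, 17. Count integers ≤ 114 divisible by none of them.
By inclusion–exclusion: 114 − ⌊114/7⌋ − ⌊114/11⌋ − ⌊114/17⌋ + ⌊114/77⌋ + ⌊114/119⌋ + ⌊114/187⌋ − ⌊114/1309⌋ = 83.

83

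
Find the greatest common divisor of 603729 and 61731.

603729 = 3² · 7² · 37²
61731 = 3² · 19³
Common: 3² = 9

9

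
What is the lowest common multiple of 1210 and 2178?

gcd first: 2178 = 1·1210 + 968; 1210 = 1·968 + 242; 968 = 4·242 + 0 → gcd = 242
lcm = 1210·2178/gcd = 2635380/242 = 10890

10890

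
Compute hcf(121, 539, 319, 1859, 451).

11

121 = 11²; 539 = 7² · 11; 319 = 11 · 29; 1859 = 11 · 13²; 451 = 11 · 41
gcd takes min exponent of each prime: 11 = 11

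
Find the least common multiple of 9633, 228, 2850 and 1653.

27935700

9633 = 3 · 13² · 19; 228 = 2² · 3 · 19; 2850 = 2 · 3 · 5² · 19; 1653 = 3 · 19 · 29
lcm takes max exponent of each prime: 2² · 3 · 5² · 13² · 19 · 29 = 27935700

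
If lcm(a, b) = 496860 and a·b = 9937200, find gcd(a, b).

20

From gcd × lcm = ab: gcd = 9937200 / 496860 = 20.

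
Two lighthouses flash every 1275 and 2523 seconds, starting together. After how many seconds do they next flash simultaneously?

1072275

gcd first: 2523 = 1·1275 + 1248; 1275 = 1·1248 + 27; 1248 = 46·27 + 6; 27 = 4·6 + 3; 6 = 2·3 + 0 → gcd = 3
lcm = 1275·2523/gcd = 3216825/3 = 1072275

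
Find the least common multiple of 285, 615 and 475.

58425

285 = 3 · 5 · 19; 615 = 3 · 5 · 41; 475 = 5² · 19
lcm takes max exponent of each prime: 3 · 5² · 19 · 41 = 58425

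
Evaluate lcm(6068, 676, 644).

lcm(6068, 676) = 6068·676/gcd = 4101968/4 = 1025492
lcm(1025492, 644) = 1025492·644/gcd = 660416848/4 = 165104212

165104212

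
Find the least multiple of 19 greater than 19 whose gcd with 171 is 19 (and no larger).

171 = 19·9. Any m with gcd(m, 171) = 19 is a multiple of 19, say 19s, with s coprime to 9.
Need s > 19/19, so s ≥ 2. First s ≥ 2 with gcd(s, 9) = 1 is s = 2. Thus m = 19·2 = 38.

38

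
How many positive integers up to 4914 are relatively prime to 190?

190 = 2·5·19. Inclusion–exclusion on these primes:
4914 − ⌊4914/2⌋ − ⌊4914/5⌋ − ⌊4914/19⌋ + ⌊4914/10⌋ + ⌊4914/38⌋ + ⌊4914/95⌋ − ⌊4914/190⌋ = 1863

1863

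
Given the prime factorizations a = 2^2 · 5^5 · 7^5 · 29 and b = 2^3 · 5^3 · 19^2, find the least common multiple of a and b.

max exponent per prime: 2^3 · 5^5 · 7^5 · 19^2 · 29 = 4398812075000

4398812075000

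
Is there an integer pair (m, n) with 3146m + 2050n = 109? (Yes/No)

No

By Bézout, 3146m + 2050n = 109 has integer solutions iff gcd(3146, 2050) | 109.
Euclid: 3146 = 1·2050 + 1096; 2050 = 1·1096 + 954; 1096 = 1·954 + 142; 954 = 6·142 + 102; 142 = 1·102 + 40; 102 = 2·40 + 22; 40 = 1·22 + 18; 22 = 1·18 + 4; 18 = 4·4 + 2; 4 = 2·2 + 0. gcd = 2; 109 mod 2 = 1. No.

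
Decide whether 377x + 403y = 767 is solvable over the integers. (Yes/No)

Yes

gcd(377, 403): 403 = 1·377 + 26; 377 = 14·26 + 13; 26 = 2·13 + 0 → 13
13 divides 767, so a solution exists.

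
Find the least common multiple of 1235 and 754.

gcd first: 1235 = 1·754 + 481; 754 = 1·481 + 273; 481 = 1·273 + 208; 273 = 1·208 + 65; 208 = 3·65 + 13; 65 = 5·13 + 0 → gcd = 13
lcm = 1235·754/gcd = 931190/13 = 71630

71630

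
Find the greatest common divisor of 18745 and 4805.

5

Euclid: 18745 = 3·4805 + 4330; 4805 = 1·4330 + 475; 4330 = 9·475 + 55; 475 = 8·55 + 35; 55 = 1·35 + 20; 35 = 1·20 + 15; 20 = 1·15 + 5; 15 = 3·5 + 0. Last nonzero remainder: 5.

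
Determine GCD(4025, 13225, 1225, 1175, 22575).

4025 = 5² · 7 · 23; 13225 = 5² · 23²; 1225 = 5² · 7²; 1175 = 5² · 47; 22575 = 3 · 5² · 7 · 43
gcd takes min exponent of each prime: 5² = 25

25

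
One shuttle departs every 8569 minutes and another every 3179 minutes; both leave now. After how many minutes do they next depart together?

2476441

gcd first: 8569 = 2·3179 + 2211; 3179 = 1·2211 + 968; 2211 = 2·968 + 275; 968 = 3·275 + 143; 275 = 1·143 + 132; 143 = 1·132 + 11; 132 = 12·11 + 0 → gcd = 11
lcm = 8569·3179/gcd = 27240851/11 = 2476441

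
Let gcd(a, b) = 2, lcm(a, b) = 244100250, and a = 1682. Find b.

290250

Using ab = gcd(a,b)·lcm(a,b) = 2·244100250 = 488200500, we get b = 488200500/1682 = 290250.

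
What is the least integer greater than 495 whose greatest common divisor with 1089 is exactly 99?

594

Multiples of 99 above 495: 99·6, 99·7, … . Need the cofactor coprime to 1089/99 = 11.
Checking s = 6, 7, … the first with gcd(s, 11) = 1 is s = 6, giving 594.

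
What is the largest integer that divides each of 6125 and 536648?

49

Euclid: 536648 = 87·6125 + 3773; 6125 = 1·3773 + 2352; 3773 = 1·2352 + 1421; 2352 = 1·1421 + 931; 1421 = 1·931 + 490; 931 = 1·490 + 441; 490 = 1·441 + 49; 441 = 9·49 + 0. Last nonzero remainder: 49.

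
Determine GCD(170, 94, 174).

gcd(170, 94): 170 = 1·94 + 76; 94 = 1·76 + 18; 76 = 4·18 + 4; 18 = 4·4 + 2; 4 = 2·2 + 0 → 2
gcd(2, 174): 174 = 87·2 + 0 → 2

2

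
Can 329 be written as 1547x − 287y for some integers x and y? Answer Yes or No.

Yes

By Bézout, 1547x − 287y = 329 has integer solutions iff gcd(1547, 287) | 329.
Euclid: 1547 = 5·287 + 112; 287 = 2·112 + 63; 112 = 1·63 + 49; 63 = 1·49 + 14; 49 = 3·14 + 7; 14 = 2·7 + 0. gcd = 7; 329 mod 7 = 0. Yes.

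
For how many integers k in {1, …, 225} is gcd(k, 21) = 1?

Prime factors of 21: 3, 7. Count integers ≤ 225 divisible by none of them.
By inclusion–exclusion: 225 − ⌊225/3⌋ − ⌊225/7⌋ + ⌊225/21⌋ = 128.

128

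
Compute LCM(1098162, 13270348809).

gcd first: 13270348809 = 12084·1098162 + 159201; 1098162 = 6·159201 + 142956; 159201 = 1·142956 + 16245; 142956 = 8·16245 + 12996; 16245 = 1·12996 + 3249; 12996 = 4·3249 + 0 → gcd = 3249
lcm = 1098162·13270348809/gcd = 14572992788789058/3249 = 4485377897442

4485377897442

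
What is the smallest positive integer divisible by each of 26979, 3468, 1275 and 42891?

lcm(26979, 3468) = 26979·3468/gcd = 93563172/51 = 1834572
lcm(1834572, 1275) = 1834572·1275/gcd = 2339079300/51 = 45864300
lcm(45864300, 42891) = 45864300·42891/gcd = 1967165691300/51 = 38571876300

38571876300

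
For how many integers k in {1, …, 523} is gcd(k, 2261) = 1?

Prime factors of 2261: 7, 17, 19. Count integers ≤ 523 divisible by none of them.
By inclusion–exclusion: 523 − ⌊523/7⌋ − ⌊523/17⌋ − ⌊523/19⌋ + ⌊523/119⌋ + ⌊523/133⌋ + ⌊523/323⌋ − ⌊523/2261⌋ = 400.

400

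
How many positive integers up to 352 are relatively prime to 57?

Prime factors of 57: 3, 19. Count integers ≤ 352 divisible by none of them.
By inclusion–exclusion: 352 − ⌊352/3⌋ − ⌊352/19⌋ + ⌊352/57⌋ = 223.

223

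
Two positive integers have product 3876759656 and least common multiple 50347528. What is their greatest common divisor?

From gcd × lcm = ab: gcd = 3876759656 / 50347528 = 77.

77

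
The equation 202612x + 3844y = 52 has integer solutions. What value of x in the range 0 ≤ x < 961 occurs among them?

731

gcd(202612, 3844) = 4 (Euclid: 202612 = 52·3844 + 2724; 3844 = 1·2724 + 1120; 2724 = 2·1120 + 484; 1120 = 2·484 + 152; 484 = 3·152 + 28; 152 = 5·28 + 12; 28 = 2·12 + 4; 12 = 3·4 + 0), and 4 | 52.
Extended Euclid: 202612·(278) + 3844·(-14653) = 4. Scale by 13: x₀ = 3614.
General solution x = x₀ + 961t; reducing mod 961 gives x = 731 (and y = -38530).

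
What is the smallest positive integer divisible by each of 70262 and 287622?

531813078

gcd first: 287622 = 4·70262 + 6574; 70262 = 10·6574 + 4522; 6574 = 1·4522 + 2052; 4522 = 2·2052 + 418; 2052 = 4·418 + 380; 418 = 1·380 + 38; 380 = 10·38 + 0 → gcd = 38
lcm = 70262·287622/gcd = 20208896964/38 = 531813078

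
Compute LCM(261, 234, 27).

lcm(261, 234) = 261·234/gcd = 61074/9 = 6786
lcm(6786, 27) = 6786·27/gcd = 183222/9 = 20358

20358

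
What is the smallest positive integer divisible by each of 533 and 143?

533 = 13 · 41; 143 = 11 · 13
max exponents: 11 · 13 · 41 = 5863

5863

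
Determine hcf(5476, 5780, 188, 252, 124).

4

gcd(5476, 5780): 5780 = 1·5476 + 304; 5476 = 18·304 + 4; 304 = 76·4 + 0 → 4
gcd(4, 188): 188 = 47·4 + 0 → 4
gcd(4, 252): 252 = 63·4 + 0 → 4
gcd(4, 124): 124 = 31·4 + 0 → 4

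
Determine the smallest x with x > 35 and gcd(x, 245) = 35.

245 = 35·7. Any x with gcd(x, 245) = 35 is a multiple of 35, say 35s, with s coprime to 7.
Need s > 35/35, so s ≥ 2. First s ≥ 2 with gcd(s, 7) = 1 is s = 2. Thus x = 35·2 = 70.

70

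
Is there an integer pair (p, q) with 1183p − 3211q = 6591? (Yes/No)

Yes

gcd(1183, 3211): 3211 = 2·1183 + 845; 1183 = 1·845 + 338; 845 = 2·338 + 169; 338 = 2·169 + 0 → 169
169 divides 6591, so a solution exists.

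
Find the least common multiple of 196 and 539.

gcd first: 539 = 2·196 + 147; 196 = 1·147 + 49; 147 = 3·49 + 0 → gcd = 49
lcm = 196·539/gcd = 105644/49 = 2156

2156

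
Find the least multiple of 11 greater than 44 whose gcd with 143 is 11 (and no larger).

55

gcd(k, 143) = 11 forces 11 | k; write k = 11s. Then gcd(11s, 11·13) = 11·gcd(s, 13), so need gcd(s, 13) = 1.
11s > 44 gives s ≥ 5. The least s ≥ 5 coprime to 13 is 5, so k = 11·5 = 55.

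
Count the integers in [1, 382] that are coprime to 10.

153

10 = 2·5. Inclusion–exclusion on these primes:
382 − ⌊382/2⌋ − ⌊382/5⌋ + ⌊382/10⌋ = 153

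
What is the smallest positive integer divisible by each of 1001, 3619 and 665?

4469465

1001 = 7 · 11 · 13; 3619 = 7 · 11 · 47; 665 = 5 · 7 · 19
lcm takes max exponent of each prime: 5 · 7 · 11 · 13 · 19 · 47 = 4469465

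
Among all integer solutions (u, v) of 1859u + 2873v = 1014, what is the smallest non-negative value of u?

gcd(1859, 2873) = 169 (Euclid: 2873 = 1·1859 + 1014; 1859 = 1·1014 + 845; 1014 = 1·845 + 169; 845 = 5·169 + 0), and 169 | 1014.
Extended Euclid: 1859·(-3) + 2873·(2) = 169. Scale by 6: u₀ = -18.
General solution u = u₀ + 17t; reducing mod 17 gives u = 16 (and v = -10).

16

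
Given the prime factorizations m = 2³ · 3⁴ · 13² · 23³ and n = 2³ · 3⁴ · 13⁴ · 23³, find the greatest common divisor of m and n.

1332432504

min exponent per shared prime: 2³ · 3⁴ · 13² · 23³ = 1332432504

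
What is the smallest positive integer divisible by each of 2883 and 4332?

gcd first: 4332 = 1·2883 + 1449; 2883 = 1·1449 + 1434; 1449 = 1·1434 + 15; 1434 = 95·15 + 9; 15 = 1·9 + 6; 9 = 1·6 + 3; 6 = 2·3 + 0 → gcd = 3
lcm = 2883·4332/gcd = 12489156/3 = 4163052

4163052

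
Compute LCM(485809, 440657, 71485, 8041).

25046350229092885

lcm(485809, 440657) = 485809·440657/gcd = 214075136513/17 = 12592655089
lcm(12592655089, 71485) = 12592655089·71485/gcd = 900185949037165/17 = 52952114649245
lcm(52952114649245, 8041) = 52952114649245·8041/gcd = 425787953894579045/17 = 25046350229092885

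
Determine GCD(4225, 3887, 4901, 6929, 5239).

gcd(4225, 3887): 4225 = 1·3887 + 338; 3887 = 11·338 + 169; 338 = 2·169 + 0 → 169
gcd(169, 4901): 4901 = 29·169 + 0 → 169
gcd(169, 6929): 6929 = 41·169 + 0 → 169
gcd(169, 5239): 5239 = 31·169 + 0 → 169

169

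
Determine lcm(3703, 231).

122199

gcd first: 3703 = 16·231 + 7; 231 = 33·7 + 0 → gcd = 7
lcm = 3703·231/gcd = 855393/7 = 122199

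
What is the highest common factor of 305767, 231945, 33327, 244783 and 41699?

7

gcd(305767, 231945): 305767 = 1·231945 + 73822; 231945 = 3·73822 + 10479; 73822 = 7·10479 + 469; 10479 = 22·469 + 161; 469 = 2·161 + 147; 161 = 1·147 + 14; 147 = 10·14 + 7; 14 = 2·7 + 0 → 7
gcd(7, 33327): 33327 = 4761·7 + 0 → 7
gcd(7, 244783): 244783 = 34969·7 + 0 → 7
gcd(7, 41699): 41699 = 5957·7 + 0 → 7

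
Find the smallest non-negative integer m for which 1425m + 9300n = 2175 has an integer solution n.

119

gcd(1425, 9300) = 75 (Euclid: 9300 = 6·1425 + 750; 1425 = 1·750 + 675; 750 = 1·675 + 75; 675 = 9·75 + 0), and 75 | 2175.
Extended Euclid: 1425·(-13) + 9300·(2) = 75. Scale by 29: m₀ = -377.
General solution m = m₀ + 124t; reducing mod 124 gives m = 119 (and n = -18).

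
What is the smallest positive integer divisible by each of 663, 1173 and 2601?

663 = 3 · 13 · 17; 1173 = 3 · 17 · 23; 2601 = 3² · 17²
lcm takes max exponent of each prime: 3² · 13 · 17² · 23 = 777699

777699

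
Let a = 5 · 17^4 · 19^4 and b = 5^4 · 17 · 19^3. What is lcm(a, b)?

max exponent per prime: 5^4 · 17^4 · 19^4 = 6802837650625

6802837650625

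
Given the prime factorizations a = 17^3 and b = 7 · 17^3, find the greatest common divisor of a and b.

4913

min exponent per shared prime: 17^3 = 4913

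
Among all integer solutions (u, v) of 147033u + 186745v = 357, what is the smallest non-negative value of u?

gcd(147033, 186745) = 17 (Euclid: 186745 = 1·147033 + 39712; 147033 = 3·39712 + 27897; 39712 = 1·27897 + 11815; 27897 = 2·11815 + 4267; 11815 = 2·4267 + 3281; 4267 = 1·3281 + 986; 3281 = 3·986 + 323; 986 = 3·323 + 17; 323 = 19·17 + 0), and 17 | 357.
Extended Euclid: 147033·(569) + 186745·(-448) = 17. Scale by 21: u₀ = 11949.
General solution u = u₀ + 10985t; reducing mod 10985 gives u = 964 (and v = -759).

964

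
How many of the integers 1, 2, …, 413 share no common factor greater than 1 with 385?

257

Prime factors of 385: 5, 7, 11. Count integers ≤ 413 divisible by none of them.
By inclusion–exclusion: 413 − ⌊413/5⌋ − ⌊413/7⌋ − ⌊413/11⌋ + ⌊413/35⌋ + ⌊413/55⌋ + ⌊413/77⌋ − ⌊413/385⌋ = 257.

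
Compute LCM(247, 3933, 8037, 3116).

247 = 13 · 19; 3933 = 3² · 19 · 23; 8037 = 3² · 19 · 47; 3116 = 2² · 19 · 41
lcm takes max exponent of each prime: 2² · 3² · 13 · 19 · 23 · 41 · 47 = 394102332

394102332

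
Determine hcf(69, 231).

69 = 3 · 23
231 = 3 · 7 · 11
Common: 3 = 3

3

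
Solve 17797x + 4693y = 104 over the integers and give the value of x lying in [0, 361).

Reduce mod 4693: 17797x ≡ 104 (mod 4693). With g = gcd(17797, 4693) = 13 dividing 104, divide through: 1369x ≡ 8 (mod 361).
Since gcd(1369, 361) = 1, x ≡ 8·(1369)⁻¹ ≡ 255 (mod 361). Smallest non-negative: 255.

255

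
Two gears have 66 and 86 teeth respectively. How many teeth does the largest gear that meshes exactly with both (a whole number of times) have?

2

Euclid: 86 = 1·66 + 20; 66 = 3·20 + 6; 20 = 3·6 + 2; 6 = 3·2 + 0. Last nonzero remainder: 2.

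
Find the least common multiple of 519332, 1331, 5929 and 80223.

185586925524

519332 = 2² · 11² · 29 · 37; 1331 = 11³; 5929 = 7² · 11²; 80223 = 3 · 11² · 13 · 17
lcm takes max exponent of each prime: 2² · 3 · 7² · 11³ · 13 · 17 · 29 · 37 = 185586925524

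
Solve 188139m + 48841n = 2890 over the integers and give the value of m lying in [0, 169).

Euclid: 188139 = 3·48841 + 41616; 48841 = 1·41616 + 7225; 41616 = 5·7225 + 5491; 7225 = 1·5491 + 1734; 5491 = 3·1734 + 289; 1734 = 6·289 + 0 → gcd = 289; 2890 = 289·10.
Back-substitution yields 188139·(27) + 48841·(-104) = 289, so one solution is m = 27·10 = 270, n = -104·10 = -1040.
Solutions in m differ by 48841/289 = 169; the one in [0, 169) is 270 mod 169 = 101.

101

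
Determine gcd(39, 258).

Euclid: 258 = 6·39 + 24; 39 = 1·24 + 15; 24 = 1·15 + 9; 15 = 1·9 + 6; 9 = 1·6 + 3; 6 = 2·3 + 0. Last nonzero remainder: 3.

3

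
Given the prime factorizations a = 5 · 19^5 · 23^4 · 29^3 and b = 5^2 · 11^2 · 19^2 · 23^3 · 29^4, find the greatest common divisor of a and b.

535617438215

min exponent per shared prime: 5 · 19^2 · 23^3 · 29^3 = 535617438215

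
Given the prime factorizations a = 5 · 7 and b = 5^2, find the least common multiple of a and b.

max exponent per prime: 5^2 · 7 = 175

175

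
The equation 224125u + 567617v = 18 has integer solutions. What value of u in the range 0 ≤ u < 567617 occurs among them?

533037

Euclid: 567617 = 2·224125 + 119367; 224125 = 1·119367 + 104758; 119367 = 1·104758 + 14609; 104758 = 7·14609 + 2495; 14609 = 5·2495 + 2134; 2495 = 1·2134 + 361; 2134 = 5·361 + 329; 361 = 1·329 + 32; 329 = 10·32 + 9; 32 = 3·9 + 5; 9 = 1·5 + 4; 5 = 1·4 + 1; 4 = 4·1 + 0 → gcd = 1; 18 = 1·18.
Back-substitution yields 224125·(124216) + 567617·(-49047) = 1, so one solution is u = 124216·18 = 2235888, v = -49047·18 = -882846.
Solutions in u differ by 567617/1 = 567617; the one in [0, 567617) is 2235888 mod 567617 = 533037.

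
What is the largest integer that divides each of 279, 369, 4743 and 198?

9

279 = 3² · 31; 369 = 3² · 41; 4743 = 3² · 17 · 31; 198 = 2 · 3² · 11
gcd takes min exponent of each prime: 3² = 9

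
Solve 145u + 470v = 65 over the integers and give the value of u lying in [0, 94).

gcd(145, 470) = 5 (Euclid: 470 = 3·145 + 35; 145 = 4·35 + 5; 35 = 7·5 + 0), and 5 | 65.
Extended Euclid: 145·(13) + 470·(-4) = 5. Scale by 13: u₀ = 169.
General solution u = u₀ + 94t; reducing mod 94 gives u = 75 (and v = -23).

75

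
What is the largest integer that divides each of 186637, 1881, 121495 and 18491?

186637 = 11 · 19² · 47; 1881 = 3² · 11 · 19; 121495 = 5 · 11 · 47²; 18491 = 11 · 41²
gcd takes min exponent of each prime: 11 = 11

11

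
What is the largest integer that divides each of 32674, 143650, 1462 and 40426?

34

32674 = 2 · 17 · 31²; 143650 = 2 · 5² · 13² · 17; 1462 = 2 · 17 · 43; 40426 = 2 · 17 · 29 · 41
gcd takes min exponent of each prime: 2 · 17 = 34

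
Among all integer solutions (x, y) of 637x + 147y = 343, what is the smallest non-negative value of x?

Euclid: 637 = 4·147 + 49; 147 = 3·49 + 0 → gcd = 49; 343 = 49·7.
Back-substitution yields 637·(1) + 147·(-4) = 49, so one solution is x = 1·7 = 7, y = -4·7 = -28.
Solutions in x differ by 147/49 = 3; the one in [0, 3) is 7 mod 3 = 1.

1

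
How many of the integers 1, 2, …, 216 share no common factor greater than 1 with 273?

Prime factors of 273: 3, 7, 13. Count integers ≤ 216 divisible by none of them.
By inclusion–exclusion: 216 − ⌊216/3⌋ − ⌊216/7⌋ − ⌊216/13⌋ + ⌊216/21⌋ + ⌊216/39⌋ + ⌊216/91⌋ − ⌊216/273⌋ = 115.

115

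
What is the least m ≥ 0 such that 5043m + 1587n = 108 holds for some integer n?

Reduce mod 1587: 5043m ≡ 108 (mod 1587). With g = gcd(5043, 1587) = 3 dividing 108, divide through: 1681m ≡ 36 (mod 529).
Since gcd(1681, 529) = 1, m ≡ 36·(1681)⁻¹ ≡ 248 (mod 529). Smallest non-negative: 248.

248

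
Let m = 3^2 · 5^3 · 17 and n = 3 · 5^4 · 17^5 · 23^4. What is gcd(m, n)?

6375

min exponent per shared prime: 3 · 5^3 · 17 = 6375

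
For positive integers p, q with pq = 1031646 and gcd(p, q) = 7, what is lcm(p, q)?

For any two positive integers, gcd × lcm equals their product. Hence lcm = 1031646 / 7 = 147378.

147378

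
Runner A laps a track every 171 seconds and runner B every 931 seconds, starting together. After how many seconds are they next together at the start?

171 = 3² · 19; 931 = 7² · 19
max exponents: 3² · 7² · 19 = 8379

8379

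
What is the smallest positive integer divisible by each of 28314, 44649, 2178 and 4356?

28314 = 2 · 3² · 11² · 13; 44649 = 3² · 11² · 41; 2178 = 2 · 3² · 11²; 4356 = 2² · 3² · 11²
lcm takes max exponent of each prime: 2² · 3² · 11² · 13 · 41 = 2321748

2321748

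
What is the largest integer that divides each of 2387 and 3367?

2387 = 7 · 11 · 31
3367 = 7 · 13 · 37
Common: 7 = 7

7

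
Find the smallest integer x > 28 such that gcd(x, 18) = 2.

32

Multiples of 2 above 28: 2·15, 2·16, … . Need the cofactor coprime to 18/2 = 9.
Checking s = 15, 16, … the first with gcd(s, 9) = 1 is s = 16, giving 32.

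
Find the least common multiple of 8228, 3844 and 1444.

2854465988

8228 = 2² · 11² · 17; 3844 = 2² · 31²; 1444 = 2² · 19²
lcm takes max exponent of each prime: 2² · 11² · 17 · 19² · 31² = 2854465988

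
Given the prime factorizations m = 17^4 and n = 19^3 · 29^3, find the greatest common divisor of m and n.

min exponent per shared prime: (none) = 1

1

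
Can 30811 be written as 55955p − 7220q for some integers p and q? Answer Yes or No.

gcd(55955, 7220): 55955 = 7·7220 + 5415; 7220 = 1·5415 + 1805; 5415 = 3·1805 + 0 → 1805
1805 does not divide 30811, so a solution does not exist.

No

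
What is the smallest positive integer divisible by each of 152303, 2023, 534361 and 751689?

301602432537

lcm(152303, 2023) = 152303·2023/gcd = 308108969/289 = 1066121
lcm(1066121, 534361) = 1066121·534361/gcd = 569693483681/289 = 1971257729
lcm(1971257729, 751689) = 1971257729·751689/gcd = 1481772751054281/4913 = 301602432537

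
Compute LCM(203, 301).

8729

gcd first: 301 = 1·203 + 98; 203 = 2·98 + 7; 98 = 14·7 + 0 → gcd = 7
lcm = 203·301/gcd = 61103/7 = 8729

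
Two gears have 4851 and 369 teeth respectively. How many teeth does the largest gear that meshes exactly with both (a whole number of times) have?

Euclid: 4851 = 13·369 + 54; 369 = 6·54 + 45; 54 = 1·45 + 9; 45 = 5·9 + 0. Last nonzero remainder: 9.

9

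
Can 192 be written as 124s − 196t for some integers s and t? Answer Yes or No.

Yes

By Bézout, 124s − 196t = 192 has integer solutions iff gcd(124, 196) | 192.
Euclid: 196 = 1·124 + 72; 124 = 1·72 + 52; 72 = 1·52 + 20; 52 = 2·20 + 12; 20 = 1·12 + 8; 12 = 1·8 + 4; 8 = 2·4 + 0. gcd = 4; 192 mod 4 = 0. Yes.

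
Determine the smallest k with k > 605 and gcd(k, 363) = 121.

363 = 121·3. Any k with gcd(k, 363) = 121 is a multiple of 121, say 121s, with s coprime to 3.
Need s > 605/121, so s ≥ 6. First s ≥ 6 with gcd(s, 3) = 1 is s = 7. Thus k = 121·7 = 847.

847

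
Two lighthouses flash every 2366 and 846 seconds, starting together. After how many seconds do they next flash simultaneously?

2366 = 2 · 7 · 13²; 846 = 2 · 3² · 47
max exponents: 2 · 3² · 7 · 13² · 47 = 1000818

1000818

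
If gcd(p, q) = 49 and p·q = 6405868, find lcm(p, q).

130732

Since gcd(p,q)·lcm(p,q) = pq, lcm = 6405868/49 = 130732.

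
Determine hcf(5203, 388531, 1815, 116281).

121

gcd(5203, 388531): 388531 = 74·5203 + 3509; 5203 = 1·3509 + 1694; 3509 = 2·1694 + 121; 1694 = 14·121 + 0 → 121
gcd(121, 1815): 1815 = 15·121 + 0 → 121
gcd(121, 116281): 116281 = 961·121 + 0 → 121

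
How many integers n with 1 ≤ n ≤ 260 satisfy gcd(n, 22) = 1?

22 = 2·11. Inclusion–exclusion on these primes:
260 − ⌊260/2⌋ − ⌊260/11⌋ + ⌊260/22⌋ = 118

118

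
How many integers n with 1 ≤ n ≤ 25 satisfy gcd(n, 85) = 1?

Prime factors of 85: 5, 17. Count integers ≤ 25 divisible by none of them.
By inclusion–exclusion: 25 − ⌊25/5⌋ − ⌊25/17⌋ + ⌊25/85⌋ = 19.

19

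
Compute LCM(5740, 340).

gcd first: 5740 = 16·340 + 300; 340 = 1·300 + 40; 300 = 7·40 + 20; 40 = 2·20 + 0 → gcd = 20
lcm = 5740·340/gcd = 1951600/20 = 97580

97580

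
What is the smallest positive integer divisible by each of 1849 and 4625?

8551625

1849 = 43²; 4625 = 5³ · 37
max exponents: 5³ · 37 · 43² = 8551625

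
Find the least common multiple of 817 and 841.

687097

817 = 19 · 43; 841 = 29²
max exponents: 19 · 29² · 43 = 687097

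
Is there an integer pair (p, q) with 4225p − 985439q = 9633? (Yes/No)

By Bézout, 4225p − 985439q = 9633 has integer solutions iff gcd(4225, 985439) | 9633.
Euclid: 985439 = 233·4225 + 1014; 4225 = 4·1014 + 169; 1014 = 6·169 + 0. gcd = 169; 9633 mod 169 = 0. Yes.

Yes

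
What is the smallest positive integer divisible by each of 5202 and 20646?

5966694

5202 = 2 · 3² · 17²; 20646 = 2 · 3² · 31 · 37
max exponents: 2 · 3² · 17² · 31 · 37 = 5966694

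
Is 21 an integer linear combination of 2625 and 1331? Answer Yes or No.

gcd(2625, 1331): 2625 = 1·1331 + 1294; 1331 = 1·1294 + 37; 1294 = 34·37 + 36; 37 = 1·36 + 1; 36 = 36·1 + 0 → 1
1 divides 21, so a solution exists.

Yes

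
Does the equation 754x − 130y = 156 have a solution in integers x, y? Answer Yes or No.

Yes

By Bézout, 754x − 130y = 156 has integer solutions iff gcd(754, 130) | 156.
Euclid: 754 = 5·130 + 104; 130 = 1·104 + 26; 104 = 4·26 + 0. gcd = 26; 156 mod 26 = 0. Yes.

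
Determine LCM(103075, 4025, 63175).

103075 = 5² · 7 · 19 · 31; 4025 = 5² · 7 · 23; 63175 = 5² · 7 · 19²
lcm takes max exponent of each prime: 5² · 7 · 19² · 23 · 31 = 45043775

45043775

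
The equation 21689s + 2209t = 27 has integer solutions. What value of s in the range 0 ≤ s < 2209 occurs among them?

358

Reduce mod 2209: 21689s ≡ 27 (mod 2209). With g = gcd(21689, 2209) = 1 dividing 27, divide through: 21689s ≡ 27 (mod 2209).
Since gcd(21689, 2209) = 1, s ≡ 27·(21689)⁻¹ ≡ 358 (mod 2209). Smallest non-negative: 358.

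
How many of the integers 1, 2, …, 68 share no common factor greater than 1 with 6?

23

Prime factors of 6: 2, 3. Count integers ≤ 68 divisible by none of them.
By inclusion–exclusion: 68 − ⌊68/2⌋ − ⌊68/3⌋ + ⌊68/6⌋ = 23.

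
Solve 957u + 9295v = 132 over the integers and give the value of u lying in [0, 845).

Reduce mod 9295: 957u ≡ 132 (mod 9295). With g = gcd(957, 9295) = 11 dividing 132, divide through: 87u ≡ 12 (mod 845).
Since gcd(87, 845) = 1, u ≡ 12·(87)⁻¹ ≡ 816 (mod 845). Smallest non-negative: 816.

816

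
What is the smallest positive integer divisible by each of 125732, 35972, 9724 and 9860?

125732 = 2² · 17 · 43²; 35972 = 2² · 17 · 23²; 9724 = 2² · 11 · 13 · 17; 9860 = 2² · 5 · 17 · 29
lcm takes max exponent of each prime: 2² · 5 · 11 · 13 · 17 · 23² · 29 · 43² = 1379131047580

1379131047580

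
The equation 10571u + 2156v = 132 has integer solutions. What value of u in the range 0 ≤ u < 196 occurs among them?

Euclid: 10571 = 4·2156 + 1947; 2156 = 1·1947 + 209; 1947 = 9·209 + 66; 209 = 3·66 + 11; 66 = 6·11 + 0 → gcd = 11; 132 = 11·12.
Back-substitution yields 10571·(-31) + 2156·(152) = 11, so one solution is u = -31·12 = -372, v = 152·12 = 1824.
Solutions in u differ by 2156/11 = 196; the one in [0, 196) is -372 mod 196 = 20.

20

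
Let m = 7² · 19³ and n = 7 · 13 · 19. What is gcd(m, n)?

min exponent per shared prime: 7 · 19 = 133

133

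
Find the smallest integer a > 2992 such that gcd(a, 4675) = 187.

4675 = 187·25. Any a with gcd(a, 4675) = 187 is a multiple of 187, say 187s, with s coprime to 25.
Need s > 2992/187, so s ≥ 17. First s ≥ 17 with gcd(s, 25) = 1 is s = 17. Thus a = 187·17 = 3179.

3179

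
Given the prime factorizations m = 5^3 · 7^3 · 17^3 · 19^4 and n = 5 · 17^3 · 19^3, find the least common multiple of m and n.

max exponent per prime: 5^3 · 7^3 · 17^3 · 19^4 = 27451450754875

27451450754875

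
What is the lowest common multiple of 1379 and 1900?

2620100

gcd first: 1900 = 1·1379 + 521; 1379 = 2·521 + 337; 521 = 1·337 + 184; 337 = 1·184 + 153; 184 = 1·153 + 31; 153 = 4·31 + 29; 31 = 1·29 + 2; 29 = 14·2 + 1; 2 = 2·1 + 0 → gcd = 1
lcm = 1379·1900/gcd = 2620100/1 = 2620100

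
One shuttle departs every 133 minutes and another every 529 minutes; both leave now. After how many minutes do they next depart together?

70357

gcd first: 529 = 3·133 + 130; 133 = 1·130 + 3; 130 = 43·3 + 1; 3 = 3·1 + 0 → gcd = 1
lcm = 133·529/gcd = 70357/1 = 70357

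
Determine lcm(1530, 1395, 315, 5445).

1530 = 2 · 3² · 5 · 17; 1395 = 3² · 5 · 31; 315 = 3² · 5 · 7; 5445 = 3² · 5 · 11²
lcm takes max exponent of each prime: 2 · 3² · 5 · 7 · 11² · 17 · 31 = 40173210

40173210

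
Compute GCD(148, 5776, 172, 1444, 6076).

4

gcd(148, 5776): 5776 = 39·148 + 4; 148 = 37·4 + 0 → 4
gcd(4, 172): 172 = 43·4 + 0 → 4
gcd(4, 1444): 1444 = 361·4 + 0 → 4
gcd(4, 6076): 6076 = 1519·4 + 0 → 4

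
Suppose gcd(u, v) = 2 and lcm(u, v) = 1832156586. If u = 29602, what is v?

u·v = gcd·lcm = 2·1832156586 = 3664313172, so v = 3664313172/29602 = 123786.

123786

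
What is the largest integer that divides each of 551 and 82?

1

551 = 19 · 29
82 = 2 · 41
Common: 1 = 1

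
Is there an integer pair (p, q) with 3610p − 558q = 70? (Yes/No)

gcd(3610, 558): 3610 = 6·558 + 262; 558 = 2·262 + 34; 262 = 7·34 + 24; 34 = 1·24 + 10; 24 = 2·10 + 4; 10 = 2·4 + 2; 4 = 2·2 + 0 → 2
2 divides 70, so a solution exists.

Yes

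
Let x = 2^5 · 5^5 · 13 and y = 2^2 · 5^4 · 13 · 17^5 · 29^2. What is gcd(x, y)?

min exponent per shared prime: 2^2 · 5^4 · 13 = 32500

32500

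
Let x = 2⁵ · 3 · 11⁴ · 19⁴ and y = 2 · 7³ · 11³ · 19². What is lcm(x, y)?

max exponent per prime: 2⁵ · 3 · 7³ · 11⁴ · 19⁴ = 62827603970208

62827603970208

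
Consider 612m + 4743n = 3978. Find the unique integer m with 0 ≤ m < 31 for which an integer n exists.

22

Euclid: 4743 = 7·612 + 459; 612 = 1·459 + 153; 459 = 3·153 + 0 → gcd = 153; 3978 = 153·26.
Back-substitution yields 612·(8) + 4743·(-1) = 153, so one solution is m = 8·26 = 208, n = -1·26 = -26.
Solutions in m differ by 4743/153 = 31; the one in [0, 31) is 208 mod 31 = 22.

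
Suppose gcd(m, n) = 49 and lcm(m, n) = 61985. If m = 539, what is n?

Using mn = gcd(m,n)·lcm(m,n) = 49·61985 = 3037265, we get n = 3037265/539 = 5635.

5635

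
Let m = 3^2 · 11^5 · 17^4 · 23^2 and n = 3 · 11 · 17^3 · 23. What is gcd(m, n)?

min exponent per shared prime: 3 · 11 · 17^3 · 23 = 3728967

3728967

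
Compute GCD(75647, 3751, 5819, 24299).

gcd(75647, 3751): 75647 = 20·3751 + 627; 3751 = 5·627 + 616; 627 = 1·616 + 11; 616 = 56·11 + 0 → 11
gcd(11, 5819): 5819 = 529·11 + 0 → 11
gcd(11, 24299): 24299 = 2209·11 + 0 → 11

11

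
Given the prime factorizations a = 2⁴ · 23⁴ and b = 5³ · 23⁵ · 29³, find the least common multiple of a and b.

max exponent per prime: 2⁴ · 5³ · 23⁵ · 29³ = 313951938854000

313951938854000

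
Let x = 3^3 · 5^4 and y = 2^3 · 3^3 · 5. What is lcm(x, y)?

135000

max exponent per prime: 2^3 · 3^3 · 5^4 = 135000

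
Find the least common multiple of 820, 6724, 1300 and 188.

102709100

820 = 2² · 5 · 41; 6724 = 2² · 41²; 1300 = 2² · 5² · 13; 188 = 2² · 47
lcm takes max exponent of each prime: 2² · 5² · 13 · 41² · 47 = 102709100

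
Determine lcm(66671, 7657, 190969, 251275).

66671 = 11² · 19 · 29; 7657 = 13 · 19 · 31; 190969 = 19² · 23²; 251275 = 5² · 19 · 23²
lcm takes max exponent of each prime: 5² · 11² · 13 · 19² · 23² · 29 · 31 = 6751360476575

6751360476575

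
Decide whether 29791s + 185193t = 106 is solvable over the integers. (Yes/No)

Yes

By Bézout, 29791s + 185193t = 106 has integer solutions iff gcd(29791, 185193) | 106.
Euclid: 185193 = 6·29791 + 6447; 29791 = 4·6447 + 4003; 6447 = 1·4003 + 2444; 4003 = 1·2444 + 1559; 2444 = 1·1559 + 885; 1559 = 1·885 + 674; 885 = 1·674 + 211; 674 = 3·211 + 41; 211 = 5·41 + 6; 41 = 6·6 + 5; 6 = 1·5 + 1; 5 = 5·1 + 0. gcd = 1; 106 mod 1 = 0. Yes.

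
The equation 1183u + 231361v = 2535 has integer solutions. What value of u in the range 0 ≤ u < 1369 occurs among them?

980

Reduce mod 231361: 1183u ≡ 2535 (mod 231361). With g = gcd(1183, 231361) = 169 dividing 2535, divide through: 7u ≡ 15 (mod 1369).
Since gcd(7, 1369) = 1, u ≡ 15·(7)⁻¹ ≡ 980 (mod 1369). Smallest non-negative: 980.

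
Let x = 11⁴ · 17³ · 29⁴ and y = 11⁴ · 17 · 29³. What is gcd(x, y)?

6070348933

min exponent per shared prime: 11⁴ · 17 · 29³ = 6070348933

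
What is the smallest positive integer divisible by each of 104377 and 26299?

104377 = 7 · 13 · 31 · 37; 26299 = 7 · 13 · 17²
max exponents: 7 · 13 · 17² · 31 · 37 = 30164953

30164953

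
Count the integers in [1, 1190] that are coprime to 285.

601

285 = 3·5·19. Inclusion–exclusion on these primes:
1190 − ⌊1190/3⌋ − ⌊1190/5⌋ − ⌊1190/19⌋ + ⌊1190/15⌋ + ⌊1190/57⌋ + ⌊1190/95⌋ − ⌊1190/285⌋ = 601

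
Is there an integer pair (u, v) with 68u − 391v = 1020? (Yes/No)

Yes

gcd(68, 391): 391 = 5·68 + 51; 68 = 1·51 + 17; 51 = 3·17 + 0 → 17
17 divides 1020, so a solution exists.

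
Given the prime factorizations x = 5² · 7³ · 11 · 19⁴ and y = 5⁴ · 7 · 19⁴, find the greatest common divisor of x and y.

min exponent per shared prime: 5² · 7 · 19⁴ = 22806175

22806175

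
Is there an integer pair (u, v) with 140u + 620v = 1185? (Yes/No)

By Bézout, 140u + 620v = 1185 has integer solutions iff gcd(140, 620) | 1185.
Euclid: 620 = 4·140 + 60; 140 = 2·60 + 20; 60 = 3·20 + 0. gcd = 20; 1185 mod 20 = 5. No.

No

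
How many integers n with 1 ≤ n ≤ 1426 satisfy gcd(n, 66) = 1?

432

66 = 2·3·11. Inclusion–exclusion on these primes:
1426 − ⌊1426/2⌋ − ⌊1426/3⌋ − ⌊1426/11⌋ + ⌊1426/6⌋ + ⌊1426/22⌋ + ⌊1426/33⌋ − ⌊1426/66⌋ = 432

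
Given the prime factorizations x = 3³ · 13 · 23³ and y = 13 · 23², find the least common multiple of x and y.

max exponent per prime: 3³ · 13 · 23³ = 4270617

4270617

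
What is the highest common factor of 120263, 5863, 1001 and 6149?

120263 = 11 · 13 · 29²; 5863 = 11 · 13 · 41; 1001 = 7 · 11 · 13; 6149 = 11 · 13 · 43
gcd takes min exponent of each prime: 11 · 13 = 143

143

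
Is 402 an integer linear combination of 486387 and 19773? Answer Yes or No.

By Bézout, 486387p − 19773q = 402 has integer solutions iff gcd(486387, 19773) | 402.
Euclid: 486387 = 24·19773 + 11835; 19773 = 1·11835 + 7938; 11835 = 1·7938 + 3897; 7938 = 2·3897 + 144; 3897 = 27·144 + 9; 144 = 16·9 + 0. gcd = 9; 402 mod 9 = 6. No.

No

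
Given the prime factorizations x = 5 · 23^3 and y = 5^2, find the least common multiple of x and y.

304175

max exponent per prime: 5^2 · 23^3 = 304175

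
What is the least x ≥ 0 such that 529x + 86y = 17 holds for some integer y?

Reduce mod 86: 529x ≡ 17 (mod 86). With g = gcd(529, 86) = 1 dividing 17, divide through: 529x ≡ 17 (mod 86).
Since gcd(529, 86) = 1, x ≡ 17·(529)⁻¹ ≡ 41 (mod 86). Smallest non-negative: 41.

41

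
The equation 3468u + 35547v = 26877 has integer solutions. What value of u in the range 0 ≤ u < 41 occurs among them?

Euclid: 35547 = 10·3468 + 867; 3468 = 4·867 + 0 → gcd = 867; 26877 = 867·31.
Back-substitution yields 3468·(-10) + 35547·(1) = 867, so one solution is u = -10·31 = -310, v = 1·31 = 31.
Solutions in u differ by 35547/867 = 41; the one in [0, 41) is -310 mod 41 = 18.

18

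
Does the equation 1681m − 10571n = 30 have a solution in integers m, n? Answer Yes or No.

gcd(1681, 10571): 10571 = 6·1681 + 485; 1681 = 3·485 + 226; 485 = 2·226 + 33; 226 = 6·33 + 28; 33 = 1·28 + 5; 28 = 5·5 + 3; 5 = 1·3 + 2; 3 = 1·2 + 1; 2 = 2·1 + 0 → 1
1 divides 30, so a solution exists.

Yes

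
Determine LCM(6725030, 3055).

316076410

gcd first: 6725030 = 2201·3055 + 975; 3055 = 3·975 + 130; 975 = 7·130 + 65; 130 = 2·65 + 0 → gcd = 65
lcm = 6725030·3055/gcd = 20544966650/65 = 316076410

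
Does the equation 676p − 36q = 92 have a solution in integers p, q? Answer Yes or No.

Yes

gcd(676, 36): 676 = 18·36 + 28; 36 = 1·28 + 8; 28 = 3·8 + 4; 8 = 2·4 + 0 → 4
4 divides 92, so a solution exists.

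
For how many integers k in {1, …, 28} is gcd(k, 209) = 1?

25

209 = 11·19. Inclusion–exclusion on these primes:
28 − ⌊28/11⌋ − ⌊28/19⌋ + ⌊28/209⌋ = 25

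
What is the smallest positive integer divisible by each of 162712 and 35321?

522468232

gcd first: 162712 = 4·35321 + 21428; 35321 = 1·21428 + 13893; 21428 = 1·13893 + 7535; 13893 = 1·7535 + 6358; 7535 = 1·6358 + 1177; 6358 = 5·1177 + 473; 1177 = 2·473 + 231; 473 = 2·231 + 11; 231 = 21·11 + 0 → gcd = 11
lcm = 162712·35321/gcd = 5747150552/11 = 522468232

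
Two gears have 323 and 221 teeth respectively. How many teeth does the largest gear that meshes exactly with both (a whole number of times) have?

Euclid: 323 = 1·221 + 102; 221 = 2·102 + 17; 102 = 6·17 + 0. Last nonzero remainder: 17.

17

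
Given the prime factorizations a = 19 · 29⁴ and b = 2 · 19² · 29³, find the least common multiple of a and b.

510656882

max exponent per prime: 2 · 19² · 29⁴ = 510656882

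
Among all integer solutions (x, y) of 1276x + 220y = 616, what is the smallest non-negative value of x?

1

Reduce mod 220: 1276x ≡ 616 (mod 220). With g = gcd(1276, 220) = 44 dividing 616, divide through: 29x ≡ 14 (mod 5).
Since gcd(29, 5) = 1, x ≡ 14·(29)⁻¹ ≡ 1 (mod 5). Smallest non-negative: 1.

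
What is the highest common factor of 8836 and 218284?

Euclid: 218284 = 24·8836 + 6220; 8836 = 1·6220 + 2616; 6220 = 2·2616 + 988; 2616 = 2·988 + 640; 988 = 1·640 + 348; 640 = 1·348 + 292; 348 = 1·292 + 56; 292 = 5·56 + 12; 56 = 4·12 + 8; 12 = 1·8 + 4; 8 = 2·4 + 0. Last nonzero remainder: 4.

4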